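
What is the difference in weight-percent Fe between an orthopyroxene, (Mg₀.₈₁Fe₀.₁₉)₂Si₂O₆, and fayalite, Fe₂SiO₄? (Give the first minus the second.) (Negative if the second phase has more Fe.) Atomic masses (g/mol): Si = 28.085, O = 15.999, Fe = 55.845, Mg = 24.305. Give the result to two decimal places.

-44.84 percentage points

First mineral: 21.221 g Fe in 212.759 g formula = 9.97 wt% Fe.
Second mineral: 111.690 g Fe in 203.771 g formula = 54.81 wt% Fe.
9.97% − 54.81% gives a difference of -44.84 percentage points.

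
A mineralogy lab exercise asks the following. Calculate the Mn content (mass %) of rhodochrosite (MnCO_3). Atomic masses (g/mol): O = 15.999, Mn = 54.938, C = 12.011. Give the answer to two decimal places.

47.79 mass %

Molar mass of MnCO_3: 1×54.938 + 1×12.011 + 3×15.999 = 114.946 g/mol.
Mass of Mn per formula unit: 1 × 54.938 = 54.938 g.
Weight fraction Mn = 54.938 / 114.946 = 0.4779.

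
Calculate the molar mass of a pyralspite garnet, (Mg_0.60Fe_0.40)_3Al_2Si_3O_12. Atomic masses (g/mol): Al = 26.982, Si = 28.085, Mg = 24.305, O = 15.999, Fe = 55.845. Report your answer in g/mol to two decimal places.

440.97 g/mol

M = 1.80·24.305 + 1.20·55.845 + 2·26.982 + 3·28.085 + 12·15.999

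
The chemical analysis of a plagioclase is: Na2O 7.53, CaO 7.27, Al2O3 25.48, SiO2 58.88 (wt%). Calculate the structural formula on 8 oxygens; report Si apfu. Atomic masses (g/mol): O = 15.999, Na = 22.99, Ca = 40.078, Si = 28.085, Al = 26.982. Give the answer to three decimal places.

2.648 Si apfu

Na2O: 7.53/61.979 = 0.12149 mol → 0.24298 mol Na, 0.12149 mol O.
CaO: 7.27/56.077 = 0.12964 mol → 0.12964 mol Ca, 0.12964 mol O.
Al2O3: 25.48/101.961 = 0.24990 mol → 0.49980 mol Al, 0.74970 mol O.
SiO2: 58.88/60.083 = 0.97998 mol → 0.97998 mol Si, 1.95996 mol O.
Total oxygen = 2.96079 mol. Normalization factor = 8/2.96079 = 2.70198.
Si per 8 O = 0.97998 × 2.70198 = 2.648.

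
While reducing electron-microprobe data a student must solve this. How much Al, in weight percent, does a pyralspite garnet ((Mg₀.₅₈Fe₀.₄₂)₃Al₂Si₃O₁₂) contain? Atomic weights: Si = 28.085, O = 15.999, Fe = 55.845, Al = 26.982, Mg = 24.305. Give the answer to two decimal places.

12.19 weight percent

Formula mass = 1.74×24.305 + 1.26×55.845 + 2×26.982 + 3×28.085 + 12×15.999 = 442.862 g/mol, of which 53.964 g is Al.
So Al makes up 53.964/442.862 = 0.1219 of the mass, i.e. 12.19%.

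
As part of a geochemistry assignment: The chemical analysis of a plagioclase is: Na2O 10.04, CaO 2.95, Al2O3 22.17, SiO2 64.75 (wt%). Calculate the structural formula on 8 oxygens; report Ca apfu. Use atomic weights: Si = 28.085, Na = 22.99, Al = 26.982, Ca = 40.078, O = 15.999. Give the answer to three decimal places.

Na2O: 10.04/61.979 = 0.16199 mol → 0.32398 mol Na, 0.16199 mol O.
CaO: 2.95/56.077 = 0.05261 mol → 0.05261 mol Ca, 0.05261 mol O.
Al2O3: 22.17/101.961 = 0.21744 mol → 0.43488 mol Al, 0.65232 mol O.
SiO2: 64.75/60.083 = 1.07768 mol → 1.07768 mol Si, 2.15536 mol O.
Total oxygen = 3.02228 mol. Normalization factor = 8/3.02228 = 2.64701.
Ca per 8 O = 0.05261 × 2.64701 = 0.139.

0.139 Ca apfu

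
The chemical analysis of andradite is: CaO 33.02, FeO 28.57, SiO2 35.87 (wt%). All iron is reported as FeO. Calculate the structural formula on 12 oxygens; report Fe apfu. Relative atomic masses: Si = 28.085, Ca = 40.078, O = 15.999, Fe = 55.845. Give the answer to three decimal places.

2.188 Fe apfu

CaO: 33.02/56.077 = 0.58883 mol → 0.58883 mol Ca, 0.58883 mol O.
FeO: 28.57/71.844 = 0.39767 mol → 0.39767 mol Fe, 0.39767 mol O.
SiO2: 35.87/60.083 = 0.59701 mol → 0.59701 mol Si, 1.19402 mol O.
Total oxygen = 2.18052 mol. Normalization factor = 12/2.18052 = 5.50327.
Fe per 12 O = 0.39767 × 5.50327 = 2.188.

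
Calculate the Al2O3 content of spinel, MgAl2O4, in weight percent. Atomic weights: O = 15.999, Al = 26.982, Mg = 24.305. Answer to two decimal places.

71.67 wt%

Molar mass of MgAl2O4 = 1×24.305 + 2×26.982 + 4×15.999 = 142.265 g/mol.
Each formula unit contains 2 Al, equivalent to 2/2 = 1.0000 mol Al2O3.
M(Al2O3) = 2×26.982 + 3×15.999 = 101.961 g/mol.
Mass of Al2O3 per formula unit = 1.0000 × 101.961 = 101.961 g.
Al2O3 wt% = 101.961 / 142.265 × 100 = 71.67%.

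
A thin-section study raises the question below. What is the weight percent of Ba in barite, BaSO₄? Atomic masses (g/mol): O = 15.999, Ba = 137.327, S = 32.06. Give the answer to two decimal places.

M(BaSO₄) = 233.383 g/mol.
Ba contributes 1 × 137.327 = 137.327 g per mole.
137.327/233.383 = 0.5884 → 58.84%.

58.84 weight percent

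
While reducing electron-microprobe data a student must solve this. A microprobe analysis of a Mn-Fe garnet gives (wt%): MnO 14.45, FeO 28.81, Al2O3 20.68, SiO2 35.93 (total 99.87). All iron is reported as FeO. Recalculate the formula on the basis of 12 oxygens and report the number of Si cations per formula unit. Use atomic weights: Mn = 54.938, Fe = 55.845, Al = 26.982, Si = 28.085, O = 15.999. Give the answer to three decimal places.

14.45 wt% MnO ÷ 70.937 g/mol = 0.20370 mol, giving 0.20370 Mn and 0.20370 O.
28.81 wt% FeO ÷ 71.844 g/mol = 0.40101 mol, giving 0.40101 Fe and 0.40101 O.
20.68 wt% Al2O3 ÷ 101.961 g/mol = 0.20282 mol, giving 0.40564 Al and 0.60846 O.
35.93 wt% SiO2 ÷ 60.083 g/mol = 0.59801 mol, giving 0.59801 Si and 1.19602 O.
Oxygen sums to 2.40919; scaling by 12/2.40919 = 4.98093 puts the formula on 12 O.
Si: 0.59801 × 4.98093 = 2.979 atoms per formula unit.

2.979 Si apfu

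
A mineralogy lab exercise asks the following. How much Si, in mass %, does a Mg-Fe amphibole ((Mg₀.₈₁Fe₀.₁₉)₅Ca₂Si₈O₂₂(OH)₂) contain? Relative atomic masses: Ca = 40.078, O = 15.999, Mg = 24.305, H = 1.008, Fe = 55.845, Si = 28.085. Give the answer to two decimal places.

M((Mg₀.₈₁Fe₀.₁₉)₅Ca₂Si₈O₂₂(OH)₂) = 842.316 g/mol.
Si contributes 8 × 28.085 = 224.680 g per mole.
224.680/842.316 = 0.2667 → 26.67%.

26.67 mass %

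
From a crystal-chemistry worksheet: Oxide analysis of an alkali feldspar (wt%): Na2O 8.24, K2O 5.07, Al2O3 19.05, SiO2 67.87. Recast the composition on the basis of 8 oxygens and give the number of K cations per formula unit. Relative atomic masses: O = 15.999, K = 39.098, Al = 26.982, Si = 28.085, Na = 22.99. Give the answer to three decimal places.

Na2O: 8.24/61.979 = 0.13295 mol → 0.26590 mol Na, 0.13295 mol O.
K2O: 5.07/94.195 = 0.05382 mol → 0.10764 mol K, 0.05382 mol O.
Al2O3: 19.05/101.961 = 0.18684 mol → 0.37368 mol Al, 0.56052 mol O.
SiO2: 67.87/60.083 = 1.12960 mol → 1.12960 mol Si, 2.25920 mol O.
Total oxygen = 3.00649 mol. Normalization factor = 8/3.00649 = 2.66091.
K per 8 O = 0.10764 × 2.66091 = 0.286.

0.286 K apfu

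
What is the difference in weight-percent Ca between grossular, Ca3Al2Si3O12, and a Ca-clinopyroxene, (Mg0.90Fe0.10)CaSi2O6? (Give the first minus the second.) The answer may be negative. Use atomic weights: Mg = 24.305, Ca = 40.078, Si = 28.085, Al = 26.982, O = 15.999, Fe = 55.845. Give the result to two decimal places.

First mineral: 120.234 g Ca in 450.441 g formula = 26.69 wt% Ca.
Second mineral: 40.078 g Ca in 219.701 g formula = 18.24 wt% Ca.
26.69% − 18.24% gives a difference of 8.45 percentage points.

8.45 percentage points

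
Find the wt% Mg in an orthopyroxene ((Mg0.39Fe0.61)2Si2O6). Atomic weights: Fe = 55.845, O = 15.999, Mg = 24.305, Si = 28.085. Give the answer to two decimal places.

M((Mg0.39Fe0.61)2Si2O6) = 239.253 g/mol.
Mg contributes 0.78 × 24.305 = 18.958 g per mole.
18.958/239.253 = 0.0792 → 7.92%.

7.92 mass %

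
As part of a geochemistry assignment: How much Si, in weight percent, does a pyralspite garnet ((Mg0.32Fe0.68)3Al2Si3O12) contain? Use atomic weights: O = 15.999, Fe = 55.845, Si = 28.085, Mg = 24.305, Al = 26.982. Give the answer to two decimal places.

18.02 weight percent

Molar mass of (Mg0.32Fe0.68)3Al2Si3O12: 0.96·24.305 + 2.04·55.845 + 2·26.982 + 3·28.085 + 12·15.999 = 467.464 g/mol.
Mass of Si per formula unit: 3 × 28.085 = 84.255 g.
Weight fraction Si = 84.255 / 467.464 = 0.1802.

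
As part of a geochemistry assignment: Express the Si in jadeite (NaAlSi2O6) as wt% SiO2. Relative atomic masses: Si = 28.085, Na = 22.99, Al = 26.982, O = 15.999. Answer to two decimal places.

Formula mass = 202.136 g/mol.
2 Si → 2.0000 mol SiO2 per formula unit; M(SiO2) = 60.083, so SiO2 mass = 120.166 g.
120.166/202.136 × 100 = 59.45 wt%.

59.45 wt%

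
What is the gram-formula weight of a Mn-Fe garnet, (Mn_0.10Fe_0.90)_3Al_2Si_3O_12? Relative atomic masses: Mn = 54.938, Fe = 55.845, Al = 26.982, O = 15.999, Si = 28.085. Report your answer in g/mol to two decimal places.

497.47 g/mol

M = 0.30*54.938 + 2.70*55.845 + 2*26.982 + 3*28.085 + 12*15.999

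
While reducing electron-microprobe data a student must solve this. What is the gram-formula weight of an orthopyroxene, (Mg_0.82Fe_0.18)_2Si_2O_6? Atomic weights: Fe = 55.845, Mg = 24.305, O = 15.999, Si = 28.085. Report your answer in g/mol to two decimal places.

M = 1.64*24.305 + 0.36*55.845 + 2*28.085 + 6*15.999

212.13 g/mol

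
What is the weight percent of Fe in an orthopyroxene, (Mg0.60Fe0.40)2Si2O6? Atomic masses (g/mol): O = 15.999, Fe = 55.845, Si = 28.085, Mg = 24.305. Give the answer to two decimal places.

Molar mass of (Mg0.60Fe0.40)2Si2O6: 1.20*24.305 + 0.80*55.845 + 2*28.085 + 6*15.999 = 226.006 g/mol.
Mass of Fe per formula unit: 0.80 × 55.845 = 44.676 g.
Weight fraction Fe = 44.676 / 226.006 = 0.1977.

19.77 mass %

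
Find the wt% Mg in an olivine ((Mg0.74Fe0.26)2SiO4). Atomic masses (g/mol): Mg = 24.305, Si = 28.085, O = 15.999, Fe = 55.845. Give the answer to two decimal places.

Molar mass of (Mg0.74Fe0.26)2SiO4: 1.48·24.305 + 0.52·55.845 + 1·28.085 + 4·15.999 = 157.092 g/mol.
Mass of Mg per formula unit: 1.48 × 24.305 = 35.971 g.
Weight fraction Mg = 35.971 / 157.092 = 0.2290.

22.90 mass %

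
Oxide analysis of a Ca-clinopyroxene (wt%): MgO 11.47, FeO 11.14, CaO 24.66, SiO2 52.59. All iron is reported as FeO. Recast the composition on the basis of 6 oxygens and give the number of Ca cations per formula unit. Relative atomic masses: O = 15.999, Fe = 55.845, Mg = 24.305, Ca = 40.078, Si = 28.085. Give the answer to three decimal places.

1.003 Ca apfu

MgO: 11.47/40.304 = 0.28459 mol → 0.28459 mol Mg, 0.28459 mol O.
FeO: 11.14/71.844 = 0.15506 mol → 0.15506 mol Fe, 0.15506 mol O.
CaO: 24.66/56.077 = 0.43975 mol → 0.43975 mol Ca, 0.43975 mol O.
SiO2: 52.59/60.083 = 0.87529 mol → 0.87529 mol Si, 1.75058 mol O.
Total oxygen = 2.62998 mol. Normalization factor = 6/2.62998 = 2.28139.
Ca per 6 O = 0.43975 × 2.28139 = 1.003.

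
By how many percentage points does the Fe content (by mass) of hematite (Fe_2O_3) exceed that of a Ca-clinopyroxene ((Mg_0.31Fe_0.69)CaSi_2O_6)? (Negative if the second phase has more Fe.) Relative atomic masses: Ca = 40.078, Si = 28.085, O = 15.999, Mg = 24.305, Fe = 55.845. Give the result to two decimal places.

53.77 percentage points

M(Fe_2O_3) = 159.687 g/mol, so wt% Fe = 111.690/159.687 × 100 = 69.94%.
M((Mg_0.31Fe_0.69)CaSi_2O_6) = 238.310 g/mol, so wt% Fe = 38.533/238.310 × 100 = 16.17%.
69.94 − 16.17 = 53.77 pp.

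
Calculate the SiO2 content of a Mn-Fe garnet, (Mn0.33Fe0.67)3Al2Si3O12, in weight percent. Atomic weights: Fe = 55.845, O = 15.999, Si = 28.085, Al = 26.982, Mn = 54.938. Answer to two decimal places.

Formula mass = 496.844 g/mol.
3 Si → 3.0000 mol SiO2 per formula unit; M(SiO2) = 60.083, so SiO2 mass = 180.249 g.
180.249/496.844 × 100 = 36.28 wt%.

36.28 wt%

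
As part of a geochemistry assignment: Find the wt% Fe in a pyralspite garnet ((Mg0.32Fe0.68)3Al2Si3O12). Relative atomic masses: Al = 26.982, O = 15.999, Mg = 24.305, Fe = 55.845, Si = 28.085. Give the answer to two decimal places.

24.37 weight percent

M((Mg0.32Fe0.68)3Al2Si3O12) = 467.464 g/mol.
Fe contributes 2.04 × 55.845 = 113.924 g per mole.
113.924/467.464 = 0.2437 → 24.37%.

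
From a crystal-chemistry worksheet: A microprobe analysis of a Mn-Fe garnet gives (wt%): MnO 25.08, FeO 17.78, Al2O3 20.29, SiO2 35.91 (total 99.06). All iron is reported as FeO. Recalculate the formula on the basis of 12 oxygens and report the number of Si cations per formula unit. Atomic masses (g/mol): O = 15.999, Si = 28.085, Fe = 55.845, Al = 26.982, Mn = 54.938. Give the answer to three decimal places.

2.997 Si apfu

25.08 wt% MnO ÷ 70.937 g/mol = 0.35355 mol, giving 0.35355 Mn and 0.35355 O.
17.78 wt% FeO ÷ 71.844 g/mol = 0.24748 mol, giving 0.24748 Fe and 0.24748 O.
20.29 wt% Al2O3 ÷ 101.961 g/mol = 0.19900 mol, giving 0.39800 Al and 0.59700 O.
35.91 wt% SiO2 ÷ 60.083 g/mol = 0.59767 mol, giving 0.59767 Si and 1.19534 O.
Oxygen sums to 2.39337; scaling by 12/2.39337 = 5.01385 puts the formula on 12 O.
Si: 0.59767 × 5.01385 = 2.997 atoms per formula unit.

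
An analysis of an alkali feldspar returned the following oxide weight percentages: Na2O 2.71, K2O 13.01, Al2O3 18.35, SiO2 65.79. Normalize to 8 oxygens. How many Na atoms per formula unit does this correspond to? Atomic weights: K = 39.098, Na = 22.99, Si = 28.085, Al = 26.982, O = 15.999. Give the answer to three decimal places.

Na2O (M=61.979): mol = 0.04372; Na = 0.08744, O = 0.04372.
K2O (M=94.195): mol = 0.13812; K = 0.27624, O = 0.13812.
Al2O3 (M=101.961): mol = 0.17997; Al = 0.35994, O = 0.53991.
SiO2 (M=60.083): mol = 1.09499; Si = 1.09499, O = 2.18998.
ΣO = 2.91173; factor = 8/ΣO = 2.74751.
Na apfu = 0.08744 × 2.74751 = 0.240.

0.240 Na apfu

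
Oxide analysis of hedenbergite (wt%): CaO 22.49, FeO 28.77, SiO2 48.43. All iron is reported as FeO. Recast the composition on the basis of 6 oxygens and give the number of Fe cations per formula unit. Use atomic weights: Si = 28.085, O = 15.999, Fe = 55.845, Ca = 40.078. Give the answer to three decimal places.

0.995 Fe apfu

22.49 wt% CaO ÷ 56.077 g/mol = 0.40106 mol, giving 0.40106 Ca and 0.40106 O.
28.77 wt% FeO ÷ 71.844 g/mol = 0.40045 mol, giving 0.40045 Fe and 0.40045 O.
48.43 wt% SiO2 ÷ 60.083 g/mol = 0.80605 mol, giving 0.80605 Si and 1.61210 O.
Oxygen sums to 2.41361; scaling by 6/2.41361 = 2.48590 puts the formula on 6 O.
Fe: 0.40045 × 2.48590 = 0.995 atoms per formula unit.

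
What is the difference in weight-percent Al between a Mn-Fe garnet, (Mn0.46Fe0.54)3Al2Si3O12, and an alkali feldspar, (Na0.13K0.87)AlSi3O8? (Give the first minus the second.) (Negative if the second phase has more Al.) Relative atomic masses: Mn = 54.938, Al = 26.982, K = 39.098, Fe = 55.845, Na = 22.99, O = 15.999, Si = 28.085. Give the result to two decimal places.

M((Mn0.46Fe0.54)3Al2Si3O12) = 496.490 g/mol, so wt% Al = 53.964/496.490 × 100 = 10.87%.
M((Na0.13K0.87)AlSi3O8) = 276.233 g/mol, so wt% Al = 26.982/276.233 × 100 = 9.77%.
10.87 − 9.77 = 1.10 pp.

1.10 percentage points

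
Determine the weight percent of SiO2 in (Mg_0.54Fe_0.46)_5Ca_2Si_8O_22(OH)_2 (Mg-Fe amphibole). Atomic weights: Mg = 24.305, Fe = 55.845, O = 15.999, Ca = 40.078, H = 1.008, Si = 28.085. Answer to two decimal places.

M((Mg_0.54Fe_0.46)_5Ca_2Si_8O_22(OH)_2) = 884.895 g/mol; M(SiO2) = 60.083 g/mol.
Moles SiO2 per formula unit = 8 Si ÷ 1 = 8.0000.
SiO2 fraction = (8.0000 × 60.083) / 884.895 = 480.664/884.895 = 0.5432.

54.32 wt%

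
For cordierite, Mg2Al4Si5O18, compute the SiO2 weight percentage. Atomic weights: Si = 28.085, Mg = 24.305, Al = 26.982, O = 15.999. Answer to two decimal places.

Molar mass of Mg2Al4Si5O18 = 2·24.305 + 4·26.982 + 5·28.085 + 18·15.999 = 584.945 g/mol.
Each formula unit contains 5 Si, equivalent to 5/1 = 5.0000 mol SiO2.
M(SiO2) = 1×28.085 + 2×15.999 = 60.083 g/mol.
Mass of SiO2 per formula unit = 5.0000 × 60.083 = 300.415 g.
SiO2 wt% = 300.415 / 584.945 × 100 = 51.36%.

51.36 wt%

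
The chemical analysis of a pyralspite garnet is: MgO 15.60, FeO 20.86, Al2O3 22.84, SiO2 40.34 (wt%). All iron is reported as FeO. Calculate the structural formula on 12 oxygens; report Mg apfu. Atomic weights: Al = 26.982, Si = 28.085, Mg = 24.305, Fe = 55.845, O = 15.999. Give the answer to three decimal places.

MgO (M=40.304): mol = 0.38706; Mg = 0.38706, O = 0.38706.
FeO (M=71.844): mol = 0.29035; Fe = 0.29035, O = 0.29035.
Al2O3 (M=101.961): mol = 0.22401; Al = 0.44802, O = 0.67203.
SiO2 (M=60.083): mol = 0.67140; Si = 0.67140, O = 1.34280.
ΣO = 2.69224; factor = 12/ΣO = 4.45725.
Mg apfu = 0.38706 × 4.45725 = 1.725.

1.725 Mg apfu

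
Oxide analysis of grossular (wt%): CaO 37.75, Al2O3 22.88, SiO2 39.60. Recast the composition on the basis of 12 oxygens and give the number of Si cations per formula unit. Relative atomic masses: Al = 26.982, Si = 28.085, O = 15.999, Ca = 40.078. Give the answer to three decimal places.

CaO: 37.75/56.077 = 0.67318 mol → 0.67318 mol Ca, 0.67318 mol O.
Al2O3: 22.88/101.961 = 0.22440 mol → 0.44880 mol Al, 0.67320 mol O.
SiO2: 39.60/60.083 = 0.65909 mol → 0.65909 mol Si, 1.31818 mol O.
Total oxygen = 2.66456 mol. Normalization factor = 12/2.66456 = 4.50356.
Si per 12 O = 0.65909 × 4.50356 = 2.968.

2.968 Si apfu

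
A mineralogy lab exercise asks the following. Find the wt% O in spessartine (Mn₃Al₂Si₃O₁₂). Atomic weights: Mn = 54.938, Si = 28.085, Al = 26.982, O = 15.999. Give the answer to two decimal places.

38.78 wt%

M(Mn₃Al₂Si₃O₁₂) = 495.021 g/mol.
O contributes 12 × 15.999 = 191.988 g per mole.
191.988/495.021 = 0.3878 → 38.78%.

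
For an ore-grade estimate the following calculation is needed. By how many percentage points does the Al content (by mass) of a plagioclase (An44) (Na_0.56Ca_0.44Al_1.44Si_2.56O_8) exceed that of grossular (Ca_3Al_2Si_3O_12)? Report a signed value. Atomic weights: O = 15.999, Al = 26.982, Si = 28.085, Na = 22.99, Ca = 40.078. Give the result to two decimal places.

Al in Na_0.56Ca_0.44Al_1.44Si_2.56O_8: molar mass 269.252 g/mol; 1.44×26.982 = 38.854 g → 14.43 wt%.
Al in Ca_3Al_2Si_3O_12: molar mass 450.441 g/mol; 2×26.982 = 53.964 g → 11.98 wt%.
Difference = 14.43 − 11.98 = 2.45 percentage points.

2.45 percentage points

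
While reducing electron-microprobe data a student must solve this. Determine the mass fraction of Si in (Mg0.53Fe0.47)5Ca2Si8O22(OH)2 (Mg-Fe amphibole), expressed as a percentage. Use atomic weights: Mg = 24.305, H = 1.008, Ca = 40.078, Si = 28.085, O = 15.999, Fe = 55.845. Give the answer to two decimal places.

25.35 wt%

M((Mg0.53Fe0.47)5Ca2Si8O22(OH)2) = 886.472 g/mol.
Si contributes 8 × 28.085 = 224.680 g per mole.
224.680/886.472 = 0.2535 → 25.35%.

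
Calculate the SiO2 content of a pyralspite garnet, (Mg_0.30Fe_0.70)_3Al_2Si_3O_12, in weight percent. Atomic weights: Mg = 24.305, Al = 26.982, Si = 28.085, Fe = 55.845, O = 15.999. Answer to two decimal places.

38.40 wt%

Formula mass = 469.356 g/mol.
3 Si → 3.0000 mol SiO2 per formula unit; M(SiO2) = 60.083, so SiO2 mass = 180.249 g.
180.249/469.356 × 100 = 38.40 wt%.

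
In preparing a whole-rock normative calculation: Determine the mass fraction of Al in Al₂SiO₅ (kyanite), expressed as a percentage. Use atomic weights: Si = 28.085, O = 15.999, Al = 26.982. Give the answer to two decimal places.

33.30 mass %

Molar mass of Al₂SiO₅: 2·26.982 + 1·28.085 + 5·15.999 = 162.044 g/mol.
Mass of Al per formula unit: 2 × 26.982 = 53.964 g.
Weight fraction Al = 53.964 / 162.044 = 0.3330.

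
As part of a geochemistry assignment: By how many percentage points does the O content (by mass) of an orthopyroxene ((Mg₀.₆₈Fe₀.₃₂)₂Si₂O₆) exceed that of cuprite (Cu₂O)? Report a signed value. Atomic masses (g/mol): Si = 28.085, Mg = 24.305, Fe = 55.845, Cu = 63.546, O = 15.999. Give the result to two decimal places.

32.26 percentage points

First mineral: 95.994 g O in 220.960 g formula = 43.44 wt% O.
Second mineral: 15.999 g O in 143.091 g formula = 11.18 wt% O.
43.44% − 11.18% gives a difference of 32.26 percentage points.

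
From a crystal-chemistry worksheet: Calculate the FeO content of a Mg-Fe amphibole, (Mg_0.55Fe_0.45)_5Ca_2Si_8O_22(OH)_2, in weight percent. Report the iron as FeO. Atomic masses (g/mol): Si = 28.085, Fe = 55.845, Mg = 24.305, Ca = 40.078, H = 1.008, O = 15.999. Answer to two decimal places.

M((Mg_0.55Fe_0.45)_5Ca_2Si_8O_22(OH)_2) = 883.318 g/mol; M(FeO) = 71.844 g/mol.
Moles FeO per formula unit = 2.25 Fe ÷ 1 = 2.2500.
FeO fraction = (2.2500 × 71.844) / 883.318 = 161.649/883.318 = 0.1830.

18.30 wt%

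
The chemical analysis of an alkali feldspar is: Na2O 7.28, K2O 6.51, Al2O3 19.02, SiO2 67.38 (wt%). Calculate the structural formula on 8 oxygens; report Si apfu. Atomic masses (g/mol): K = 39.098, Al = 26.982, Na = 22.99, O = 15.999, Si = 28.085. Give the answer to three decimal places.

3.001 Si apfu

7.28 wt% Na2O ÷ 61.979 g/mol = 0.11746 mol, giving 0.23492 Na and 0.11746 O.
6.51 wt% K2O ÷ 94.195 g/mol = 0.06911 mol, giving 0.13822 K and 0.06911 O.
19.02 wt% Al2O3 ÷ 101.961 g/mol = 0.18654 mol, giving 0.37308 Al and 0.55962 O.
67.38 wt% SiO2 ÷ 60.083 g/mol = 1.12145 mol, giving 1.12145 Si and 2.24290 O.
Oxygen sums to 2.98909; scaling by 8/2.98909 = 2.67640 puts the formula on 8 O.
Si: 1.12145 × 2.67640 = 3.001 atoms per formula unit.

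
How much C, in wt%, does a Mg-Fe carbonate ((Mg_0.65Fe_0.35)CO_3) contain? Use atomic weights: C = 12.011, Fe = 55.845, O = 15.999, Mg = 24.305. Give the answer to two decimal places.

12.60 wt%

M((Mg_0.65Fe_0.35)CO_3) = 95.352 g/mol.
C contributes 1 × 12.011 = 12.011 g per mole.
12.011/95.352 = 0.1260 → 12.60%.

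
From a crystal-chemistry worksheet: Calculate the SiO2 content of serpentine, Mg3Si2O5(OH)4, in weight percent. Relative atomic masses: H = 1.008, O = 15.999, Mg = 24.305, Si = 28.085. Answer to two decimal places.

M(Mg3Si2O5(OH)4) = 277.108 g/mol; M(SiO2) = 60.083 g/mol.
Moles SiO2 per formula unit = 2 Si ÷ 1 = 2.0000.
SiO2 fraction = (2.0000 × 60.083) / 277.108 = 120.166/277.108 = 0.4336.

43.36 wt%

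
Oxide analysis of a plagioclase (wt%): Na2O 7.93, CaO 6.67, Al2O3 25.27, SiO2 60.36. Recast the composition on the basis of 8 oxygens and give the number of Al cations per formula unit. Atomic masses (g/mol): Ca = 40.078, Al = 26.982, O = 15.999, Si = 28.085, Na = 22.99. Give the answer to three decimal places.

Na2O (M=61.979): mol = 0.12795; Na = 0.25590, O = 0.12795.
CaO (M=56.077): mol = 0.11894; Ca = 0.11894, O = 0.11894.
Al2O3 (M=101.961): mol = 0.24784; Al = 0.49568, O = 0.74352.
SiO2 (M=60.083): mol = 1.00461; Si = 1.00461, O = 2.00922.
ΣO = 2.99963; factor = 8/ΣO = 2.66700.
Al apfu = 0.49568 × 2.66700 = 1.322.

1.322 Al apfu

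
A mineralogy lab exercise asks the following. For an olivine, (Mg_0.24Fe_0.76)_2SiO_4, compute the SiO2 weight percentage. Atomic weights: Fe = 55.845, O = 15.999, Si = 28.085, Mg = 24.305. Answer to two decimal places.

31.85 wt%

Molar mass of (Mg_0.24Fe_0.76)_2SiO_4 = 0.48*24.305 + 1.52*55.845 + 1*28.085 + 4*15.999 = 188.632 g/mol.
Each formula unit contains 1 Si, equivalent to 1/1 = 1.0000 mol SiO2.
M(SiO2) = 1×28.085 + 2×15.999 = 60.083 g/mol.
Mass of SiO2 per formula unit = 1.0000 × 60.083 = 60.083 g.
SiO2 wt% = 60.083 / 188.632 × 100 = 31.85%.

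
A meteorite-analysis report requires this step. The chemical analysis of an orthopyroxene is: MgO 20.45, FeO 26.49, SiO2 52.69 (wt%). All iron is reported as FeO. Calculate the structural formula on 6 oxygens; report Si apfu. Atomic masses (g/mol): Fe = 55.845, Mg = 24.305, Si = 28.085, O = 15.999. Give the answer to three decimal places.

2.001 Si apfu

MgO (M=40.304): mol = 0.50739; Mg = 0.50739, O = 0.50739.
FeO (M=71.844): mol = 0.36872; Fe = 0.36872, O = 0.36872.
SiO2 (M=60.083): mol = 0.87695; Si = 0.87695, O = 1.75390.
ΣO = 2.63001; factor = 6/ΣO = 2.28136.
Si apfu = 0.87695 × 2.28136 = 2.001.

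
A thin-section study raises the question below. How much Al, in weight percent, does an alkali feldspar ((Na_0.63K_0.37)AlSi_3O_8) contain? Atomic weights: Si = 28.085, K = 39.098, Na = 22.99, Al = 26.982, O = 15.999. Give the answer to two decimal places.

10.06 weight percent

Formula mass = 0.63*22.99 + 0.37*39.098 + 1*26.982 + 3*28.085 + 8*15.999 = 268.179 g/mol, of which 26.982 g is Al.
So Al makes up 26.982/268.179 = 0.1006 of the mass, i.e. 10.06%.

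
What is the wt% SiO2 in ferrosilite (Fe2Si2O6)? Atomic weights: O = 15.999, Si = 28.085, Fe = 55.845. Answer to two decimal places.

45.54 wt%

Molar mass of Fe2Si2O6 = 2*55.845 + 2*28.085 + 6*15.999 = 263.854 g/mol.
Each formula unit contains 2 Si, equivalent to 2/1 = 2.0000 mol SiO2.
M(SiO2) = 1×28.085 + 2×15.999 = 60.083 g/mol.
Mass of SiO2 per formula unit = 2.0000 × 60.083 = 120.166 g.
SiO2 wt% = 120.166 / 263.854 × 100 = 45.54%.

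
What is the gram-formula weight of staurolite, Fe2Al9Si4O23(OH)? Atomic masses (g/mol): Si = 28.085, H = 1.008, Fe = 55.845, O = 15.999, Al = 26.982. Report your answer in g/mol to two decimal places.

851.85 g/mol

Fe: 2 × 55.845 = 111.6900
Al: 9 × 26.982 = 242.8380
Si: 4 × 28.085 = 112.3400
O: 24 × 15.999 = 383.9760
H: 1 × 1.008 = 1.0080
Summing the contributions gives the formula mass.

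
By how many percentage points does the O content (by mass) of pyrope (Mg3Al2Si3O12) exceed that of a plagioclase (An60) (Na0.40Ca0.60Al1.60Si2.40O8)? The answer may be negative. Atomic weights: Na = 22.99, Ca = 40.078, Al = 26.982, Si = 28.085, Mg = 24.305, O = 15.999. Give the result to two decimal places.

0.54 percentage points

M(Mg3Al2Si3O12) = 403.122 g/mol, so wt% O = 191.988/403.122 × 100 = 47.63%.
M(Na0.40Ca0.60Al1.60Si2.40O8) = 271.810 g/mol, so wt% O = 127.992/271.810 × 100 = 47.09%.
47.63 − 47.09 = 0.54 pp.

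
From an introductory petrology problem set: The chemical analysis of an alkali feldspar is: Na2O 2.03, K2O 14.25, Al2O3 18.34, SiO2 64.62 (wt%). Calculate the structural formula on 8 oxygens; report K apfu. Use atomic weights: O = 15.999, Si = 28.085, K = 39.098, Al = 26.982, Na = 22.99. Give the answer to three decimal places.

0.842 K apfu

Na2O (M=61.979): mol = 0.03275; Na = 0.06550, O = 0.03275.
K2O (M=94.195): mol = 0.15128; K = 0.30256, O = 0.15128.
Al2O3 (M=101.961): mol = 0.17987; Al = 0.35974, O = 0.53961.
SiO2 (M=60.083): mol = 1.07551; Si = 1.07551, O = 2.15102.
ΣO = 2.87466; factor = 8/ΣO = 2.78294.
K apfu = 0.30256 × 2.78294 = 0.842.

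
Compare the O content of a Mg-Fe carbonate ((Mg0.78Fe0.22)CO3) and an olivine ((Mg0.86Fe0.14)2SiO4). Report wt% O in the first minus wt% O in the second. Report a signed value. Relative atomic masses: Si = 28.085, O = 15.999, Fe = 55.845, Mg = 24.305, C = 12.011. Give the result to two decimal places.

O in (Mg0.78Fe0.22)CO3: molar mass 91.252 g/mol; 3×15.999 = 47.997 g → 52.60 wt%.
O in (Mg0.86Fe0.14)2SiO4: molar mass 149.522 g/mol; 4×15.999 = 63.996 g → 42.80 wt%.
Difference = 52.60 − 42.80 = 9.80 percentage points.

9.80 percentage points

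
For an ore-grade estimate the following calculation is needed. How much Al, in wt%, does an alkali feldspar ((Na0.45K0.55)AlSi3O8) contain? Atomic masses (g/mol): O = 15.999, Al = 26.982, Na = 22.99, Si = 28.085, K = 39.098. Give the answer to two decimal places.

Molar mass of (Na0.45K0.55)AlSi3O8: 0.45*22.99 + 0.55*39.098 + 1*26.982 + 3*28.085 + 8*15.999 = 271.078 g/mol.
Mass of Al per formula unit: 1 × 26.982 = 26.982 g.
Weight fraction Al = 26.982 / 271.078 = 0.0995.

9.95 wt%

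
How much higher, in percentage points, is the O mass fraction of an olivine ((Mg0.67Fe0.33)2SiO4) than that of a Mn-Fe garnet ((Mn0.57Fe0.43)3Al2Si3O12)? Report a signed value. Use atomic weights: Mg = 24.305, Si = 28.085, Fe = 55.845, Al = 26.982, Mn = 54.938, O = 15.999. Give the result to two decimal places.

First mineral: 63.996 g O in 161.507 g formula = 39.62 wt% O.
Second mineral: 191.988 g O in 496.191 g formula = 38.69 wt% O.
39.62% − 38.69% gives a difference of 0.93 percentage points.

0.93 percentage points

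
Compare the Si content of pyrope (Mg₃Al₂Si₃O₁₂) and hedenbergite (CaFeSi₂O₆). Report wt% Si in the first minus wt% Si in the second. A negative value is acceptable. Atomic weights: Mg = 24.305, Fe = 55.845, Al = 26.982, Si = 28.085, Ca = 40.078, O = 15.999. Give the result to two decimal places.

-1.74 percentage points

M(Mg₃Al₂Si₃O₁₂) = 403.122 g/mol, so wt% Si = 84.255/403.122 × 100 = 20.90%.
M(CaFeSi₂O₆) = 248.087 g/mol, so wt% Si = 56.170/248.087 × 100 = 22.64%.
20.90 − 22.64 = -1.74 pp.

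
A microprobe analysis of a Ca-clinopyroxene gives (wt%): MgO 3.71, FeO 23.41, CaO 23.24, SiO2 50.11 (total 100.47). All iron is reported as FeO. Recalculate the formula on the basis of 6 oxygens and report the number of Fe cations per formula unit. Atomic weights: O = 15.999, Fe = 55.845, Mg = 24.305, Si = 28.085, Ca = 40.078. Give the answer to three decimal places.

MgO (M=40.304): mol = 0.09205; Mg = 0.09205, O = 0.09205.
FeO (M=71.844): mol = 0.32584; Fe = 0.32584, O = 0.32584.
CaO (M=56.077): mol = 0.41443; Ca = 0.41443, O = 0.41443.
SiO2 (M=60.083): mol = 0.83401; Si = 0.83401, O = 1.66802.
ΣO = 2.50034; factor = 6/ΣO = 2.39967.
Fe apfu = 0.32584 × 2.39967 = 0.782.

0.782 Fe apfu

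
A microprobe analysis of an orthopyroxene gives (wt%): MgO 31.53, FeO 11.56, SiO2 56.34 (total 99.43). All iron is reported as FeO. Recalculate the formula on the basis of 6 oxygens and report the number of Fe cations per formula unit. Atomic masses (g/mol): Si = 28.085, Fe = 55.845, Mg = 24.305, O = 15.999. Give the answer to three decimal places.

0.343 Fe apfu

MgO: 31.53/40.304 = 0.78230 mol → 0.78230 mol Mg, 0.78230 mol O.
FeO: 11.56/71.844 = 0.16090 mol → 0.16090 mol Fe, 0.16090 mol O.
SiO2: 56.34/60.083 = 0.93770 mol → 0.93770 mol Si, 1.87540 mol O.
Total oxygen = 2.81860 mol. Normalization factor = 6/2.81860 = 2.12872.
Fe per 6 O = 0.16090 × 2.12872 = 0.343.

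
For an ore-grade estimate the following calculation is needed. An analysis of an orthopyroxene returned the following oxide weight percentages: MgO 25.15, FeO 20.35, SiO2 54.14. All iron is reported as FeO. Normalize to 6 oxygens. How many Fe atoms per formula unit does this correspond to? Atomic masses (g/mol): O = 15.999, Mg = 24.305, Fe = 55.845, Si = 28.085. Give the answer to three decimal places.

MgO: 25.15/40.304 = 0.62401 mol → 0.62401 mol Mg, 0.62401 mol O.
FeO: 20.35/71.844 = 0.28325 mol → 0.28325 mol Fe, 0.28325 mol O.
SiO2: 54.14/60.083 = 0.90109 mol → 0.90109 mol Si, 1.80218 mol O.
Total oxygen = 2.70944 mol. Normalization factor = 6/2.70944 = 2.21448.
Fe per 6 O = 0.28325 × 2.21448 = 0.627.

0.627 Fe apfu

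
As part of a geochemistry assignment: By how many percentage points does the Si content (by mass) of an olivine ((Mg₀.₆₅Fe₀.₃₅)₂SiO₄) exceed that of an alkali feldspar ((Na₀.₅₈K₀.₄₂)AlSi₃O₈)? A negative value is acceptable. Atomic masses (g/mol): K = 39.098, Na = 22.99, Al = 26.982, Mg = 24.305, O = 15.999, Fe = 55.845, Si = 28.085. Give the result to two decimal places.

-14.07 percentage points

Si in (Mg₀.₆₅Fe₀.₃₅)₂SiO₄: molar mass 162.769 g/mol; 1×28.085 = 28.085 g → 17.25 wt%.
Si in (Na₀.₅₈K₀.₄₂)AlSi₃O₈: molar mass 268.984 g/mol; 3×28.085 = 84.255 g → 31.32 wt%.
Difference = 17.25 − 31.32 = -14.07 percentage points.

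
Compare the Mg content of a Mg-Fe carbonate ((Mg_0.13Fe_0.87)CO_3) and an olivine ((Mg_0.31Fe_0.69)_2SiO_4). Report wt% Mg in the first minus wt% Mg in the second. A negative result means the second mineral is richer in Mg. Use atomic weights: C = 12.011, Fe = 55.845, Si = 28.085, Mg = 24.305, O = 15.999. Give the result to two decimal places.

-5.35 percentage points

First mineral: 3.160 g Mg in 111.753 g formula = 2.83 wt% Mg.
Second mineral: 15.069 g Mg in 184.216 g formula = 8.18 wt% Mg.
2.83% − 8.18% gives a difference of -5.35 percentage points.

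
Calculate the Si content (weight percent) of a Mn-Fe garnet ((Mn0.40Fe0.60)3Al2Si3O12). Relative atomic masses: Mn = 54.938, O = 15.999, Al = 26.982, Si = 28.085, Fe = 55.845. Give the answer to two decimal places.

Molar mass of (Mn0.40Fe0.60)3Al2Si3O12: 1.20*54.938 + 1.80*55.845 + 2*26.982 + 3*28.085 + 12*15.999 = 496.654 g/mol.
Mass of Si per formula unit: 3 × 28.085 = 84.255 g.
Weight fraction Si = 84.255 / 496.654 = 0.1696.

16.96 weight percent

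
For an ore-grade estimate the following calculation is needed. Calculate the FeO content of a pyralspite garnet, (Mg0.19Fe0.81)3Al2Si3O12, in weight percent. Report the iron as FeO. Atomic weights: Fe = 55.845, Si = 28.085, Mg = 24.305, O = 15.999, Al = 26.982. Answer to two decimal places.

36.39 wt%

M((Mg0.19Fe0.81)3Al2Si3O12) = 479.764 g/mol; M(FeO) = 71.844 g/mol.
Moles FeO per formula unit = 2.43 Fe ÷ 1 = 2.4300.
FeO fraction = (2.4300 × 71.844) / 479.764 = 174.581/479.764 = 0.3639.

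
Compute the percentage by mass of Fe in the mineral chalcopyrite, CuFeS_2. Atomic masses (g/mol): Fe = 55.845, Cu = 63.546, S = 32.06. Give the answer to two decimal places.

30.43 mass %

Formula mass = 1*63.546 + 1*55.845 + 2*32.06 = 183.511 g/mol, of which 55.845 g is Fe.
So Fe makes up 55.845/183.511 = 0.3043 of the mass, i.e. 30.43%.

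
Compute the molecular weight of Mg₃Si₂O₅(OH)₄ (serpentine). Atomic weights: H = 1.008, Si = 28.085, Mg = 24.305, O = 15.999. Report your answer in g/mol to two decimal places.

277.11 g/mol

M = 3·24.305 + 2·28.085 + 9·15.999 + 4·1.008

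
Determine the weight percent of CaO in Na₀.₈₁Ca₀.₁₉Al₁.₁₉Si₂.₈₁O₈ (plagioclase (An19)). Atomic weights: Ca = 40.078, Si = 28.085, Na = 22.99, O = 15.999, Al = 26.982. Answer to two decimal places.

4.02 wt%

Formula mass = 265.256 g/mol.
0.19 Ca → 0.1900 mol CaO per formula unit; M(CaO) = 56.077, so CaO mass = 10.655 g.
10.655/265.256 × 100 = 4.02 wt%.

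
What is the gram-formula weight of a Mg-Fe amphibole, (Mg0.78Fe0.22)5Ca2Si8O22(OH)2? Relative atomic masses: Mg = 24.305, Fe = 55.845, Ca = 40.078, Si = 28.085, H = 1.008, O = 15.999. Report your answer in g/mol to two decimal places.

The formula mass is the sum 3.90×24.305 + 1.10×55.845 + 2×40.078 + 8×28.085 + 24×15.999 + 2×1.008.

847.05 g/mol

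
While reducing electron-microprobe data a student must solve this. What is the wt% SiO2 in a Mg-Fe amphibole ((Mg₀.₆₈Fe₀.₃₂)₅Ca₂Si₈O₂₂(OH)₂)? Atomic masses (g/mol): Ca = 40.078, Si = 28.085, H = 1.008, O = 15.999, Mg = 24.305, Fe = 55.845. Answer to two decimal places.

55.71 wt%

M((Mg₀.₆₈Fe₀.₃₂)₅Ca₂Si₈O₂₂(OH)₂) = 862.817 g/mol; M(SiO2) = 60.083 g/mol.
Moles SiO2 per formula unit = 8 Si ÷ 1 = 8.0000.
SiO2 fraction = (8.0000 × 60.083) / 862.817 = 480.664/862.817 = 0.5571.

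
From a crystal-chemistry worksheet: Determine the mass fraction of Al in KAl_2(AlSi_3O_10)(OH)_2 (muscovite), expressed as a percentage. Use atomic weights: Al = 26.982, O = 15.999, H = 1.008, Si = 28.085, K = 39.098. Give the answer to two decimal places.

Molar mass of KAl_2(AlSi_3O_10)(OH)_2: 1×39.098 + 3×26.982 + 3×28.085 + 12×15.999 + 2×1.008 = 398.303 g/mol.
Mass of Al per formula unit: 3 × 26.982 = 80.946 g.
Weight fraction Al = 80.946 / 398.303 = 0.2032.

20.32 weight percent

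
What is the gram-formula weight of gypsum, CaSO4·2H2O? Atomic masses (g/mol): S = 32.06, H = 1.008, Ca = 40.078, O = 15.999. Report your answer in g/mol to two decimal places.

The formula mass is the sum 1×40.078 + 1×32.06 + 6×15.999 + 4×1.008.

172.16 g/mol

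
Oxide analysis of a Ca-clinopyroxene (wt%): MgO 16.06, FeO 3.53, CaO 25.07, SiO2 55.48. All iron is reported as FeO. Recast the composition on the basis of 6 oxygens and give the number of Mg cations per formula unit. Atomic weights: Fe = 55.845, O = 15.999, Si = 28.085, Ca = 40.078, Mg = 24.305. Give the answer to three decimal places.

MgO: 16.06/40.304 = 0.39847 mol → 0.39847 mol Mg, 0.39847 mol O.
FeO: 3.53/71.844 = 0.04913 mol → 0.04913 mol Fe, 0.04913 mol O.
CaO: 25.07/56.077 = 0.44706 mol → 0.44706 mol Ca, 0.44706 mol O.
SiO2: 55.48/60.083 = 0.92339 mol → 0.92339 mol Si, 1.84678 mol O.
Total oxygen = 2.74144 mol. Normalization factor = 6/2.74144 = 2.18863.
Mg per 6 O = 0.39847 × 2.18863 = 0.872.

0.872 Mg apfu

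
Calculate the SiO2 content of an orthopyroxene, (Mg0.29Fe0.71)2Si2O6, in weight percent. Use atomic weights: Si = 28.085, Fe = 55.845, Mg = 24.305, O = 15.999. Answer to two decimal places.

Formula mass = 245.561 g/mol.
2 Si → 2.0000 mol SiO2 per formula unit; M(SiO2) = 60.083, so SiO2 mass = 120.166 g.
120.166/245.561 × 100 = 48.94 wt%.

48.94 wt%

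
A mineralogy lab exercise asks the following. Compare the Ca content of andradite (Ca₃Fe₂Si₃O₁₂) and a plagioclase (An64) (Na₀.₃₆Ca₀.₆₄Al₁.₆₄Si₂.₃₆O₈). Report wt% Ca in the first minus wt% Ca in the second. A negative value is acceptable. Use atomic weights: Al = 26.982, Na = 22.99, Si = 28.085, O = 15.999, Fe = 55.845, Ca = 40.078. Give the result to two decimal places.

14.25 percentage points

M(Ca₃Fe₂Si₃O₁₂) = 508.167 g/mol, so wt% Ca = 120.234/508.167 × 100 = 23.66%.
M(Na₀.₃₆Ca₀.₆₄Al₁.₆₄Si₂.₃₆O₈) = 272.449 g/mol, so wt% Ca = 25.650/272.449 × 100 = 9.41%.
23.66 − 9.41 = 14.25 pp.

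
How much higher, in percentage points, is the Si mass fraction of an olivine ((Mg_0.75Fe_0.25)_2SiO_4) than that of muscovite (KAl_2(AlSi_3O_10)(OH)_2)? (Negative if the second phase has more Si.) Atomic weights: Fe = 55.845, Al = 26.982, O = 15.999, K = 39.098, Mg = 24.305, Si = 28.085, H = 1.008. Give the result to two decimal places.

First mineral: 28.085 g Si in 156.461 g formula = 17.95 wt% Si.
Second mineral: 84.255 g Si in 398.303 g formula = 21.15 wt% Si.
17.95% − 21.15% gives a difference of -3.20 percentage points.

-3.20 percentage points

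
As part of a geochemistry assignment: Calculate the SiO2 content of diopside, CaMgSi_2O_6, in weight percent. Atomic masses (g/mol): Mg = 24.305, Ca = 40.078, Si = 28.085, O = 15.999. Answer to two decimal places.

M(CaMgSi_2O_6) = 216.547 g/mol; M(SiO2) = 60.083 g/mol.
Moles SiO2 per formula unit = 2 Si ÷ 1 = 2.0000.
SiO2 fraction = (2.0000 × 60.083) / 216.547 = 120.166/216.547 = 0.5549.

55.49 wt%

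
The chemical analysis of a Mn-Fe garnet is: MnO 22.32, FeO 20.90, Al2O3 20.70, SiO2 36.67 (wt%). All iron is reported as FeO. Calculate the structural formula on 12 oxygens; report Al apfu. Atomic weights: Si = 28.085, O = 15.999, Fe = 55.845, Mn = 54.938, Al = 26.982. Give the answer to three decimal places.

MnO (M=70.937): mol = 0.31465; Mn = 0.31465, O = 0.31465.
FeO (M=71.844): mol = 0.29091; Fe = 0.29091, O = 0.29091.
Al2O3 (M=101.961): mol = 0.20302; Al = 0.40604, O = 0.60906.
SiO2 (M=60.083): mol = 0.61032; Si = 0.61032, O = 1.22064.
ΣO = 2.43526; factor = 12/ΣO = 4.92761.
Al apfu = 0.40604 × 4.92761 = 2.001.

2.001 Al apfu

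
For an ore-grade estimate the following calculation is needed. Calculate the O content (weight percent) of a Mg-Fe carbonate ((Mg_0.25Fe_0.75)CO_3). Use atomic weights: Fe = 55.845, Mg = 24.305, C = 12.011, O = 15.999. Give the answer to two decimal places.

M((Mg_0.25Fe_0.75)CO_3) = 107.968 g/mol.
O contributes 3 × 15.999 = 47.997 g per mole.
47.997/107.968 = 0.4445 → 44.45%.

44.45 weight percent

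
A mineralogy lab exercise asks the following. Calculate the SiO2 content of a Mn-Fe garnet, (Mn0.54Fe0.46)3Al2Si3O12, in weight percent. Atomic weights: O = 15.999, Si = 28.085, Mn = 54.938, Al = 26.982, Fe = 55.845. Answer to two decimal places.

Formula mass = 496.273 g/mol.
3 Si → 3.0000 mol SiO2 per formula unit; M(SiO2) = 60.083, so SiO2 mass = 180.249 g.
180.249/496.273 × 100 = 36.32 wt%.

36.32 wt%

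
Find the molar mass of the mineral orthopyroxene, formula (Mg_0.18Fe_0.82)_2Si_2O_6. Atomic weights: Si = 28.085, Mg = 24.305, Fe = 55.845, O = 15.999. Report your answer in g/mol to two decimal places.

252.50 g/mol

M = 0.36·24.305 + 1.64·55.845 + 2·28.085 + 6·15.999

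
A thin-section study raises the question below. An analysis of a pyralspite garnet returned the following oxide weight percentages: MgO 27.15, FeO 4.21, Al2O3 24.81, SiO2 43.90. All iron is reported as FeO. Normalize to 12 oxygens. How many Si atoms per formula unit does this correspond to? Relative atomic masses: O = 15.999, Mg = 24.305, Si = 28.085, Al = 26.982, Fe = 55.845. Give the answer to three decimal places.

27.15 wt% MgO ÷ 40.304 g/mol = 0.67363 mol, giving 0.67363 Mg and 0.67363 O.
4.21 wt% FeO ÷ 71.844 g/mol = 0.05860 mol, giving 0.05860 Fe and 0.05860 O.
24.81 wt% Al2O3 ÷ 101.961 g/mol = 0.24333 mol, giving 0.48666 Al and 0.72999 O.
43.90 wt% SiO2 ÷ 60.083 g/mol = 0.73066 mol, giving 0.73066 Si and 1.46132 O.
Oxygen sums to 2.92354; scaling by 12/2.92354 = 4.10461 puts the formula on 12 O.
Si: 0.73066 × 4.10461 = 2.999 atoms per formula unit.

2.999 Si apfu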